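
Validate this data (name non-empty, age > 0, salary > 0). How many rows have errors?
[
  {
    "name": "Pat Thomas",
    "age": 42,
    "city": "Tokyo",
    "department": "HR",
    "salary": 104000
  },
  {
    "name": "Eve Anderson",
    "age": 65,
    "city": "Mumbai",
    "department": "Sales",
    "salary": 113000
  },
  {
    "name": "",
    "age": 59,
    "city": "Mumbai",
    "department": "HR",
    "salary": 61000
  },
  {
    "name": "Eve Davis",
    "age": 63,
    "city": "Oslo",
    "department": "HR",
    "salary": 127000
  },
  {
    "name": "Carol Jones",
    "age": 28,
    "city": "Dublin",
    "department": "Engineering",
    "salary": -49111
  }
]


Validating 5 records:
Rules: name non-empty, age > 0, salary > 0

  Row 1 (Pat Thomas): OK
  Row 2 (Eve Anderson): OK
  Row 3 (???): empty name
  Row 4 (Eve Davis): OK
  Row 5 (Carol Jones): negative salary: -49111

Total errors: 2

2 errors


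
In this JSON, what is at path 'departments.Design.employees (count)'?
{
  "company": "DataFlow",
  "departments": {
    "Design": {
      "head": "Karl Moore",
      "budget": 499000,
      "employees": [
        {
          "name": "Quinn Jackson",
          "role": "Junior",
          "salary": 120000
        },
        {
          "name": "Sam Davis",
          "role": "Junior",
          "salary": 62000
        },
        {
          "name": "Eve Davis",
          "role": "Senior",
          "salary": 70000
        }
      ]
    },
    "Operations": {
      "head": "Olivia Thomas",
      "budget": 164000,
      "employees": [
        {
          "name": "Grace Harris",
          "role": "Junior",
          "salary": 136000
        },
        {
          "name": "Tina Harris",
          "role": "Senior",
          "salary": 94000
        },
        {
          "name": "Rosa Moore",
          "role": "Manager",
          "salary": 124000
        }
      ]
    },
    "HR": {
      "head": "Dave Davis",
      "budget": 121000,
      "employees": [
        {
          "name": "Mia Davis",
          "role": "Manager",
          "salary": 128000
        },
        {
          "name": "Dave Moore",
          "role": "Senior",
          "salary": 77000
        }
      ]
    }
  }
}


Path: departments.Design.employees (count)

Navigate:
  -> departments
  -> Design
  -> employees (array, length 3)

3


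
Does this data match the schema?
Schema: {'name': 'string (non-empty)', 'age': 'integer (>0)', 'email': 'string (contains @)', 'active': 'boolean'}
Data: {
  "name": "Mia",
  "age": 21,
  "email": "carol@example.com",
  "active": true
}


Validating each field against schema:
  name: OK (non-empty string)
  age: OK (positive integer)
  email: OK (string with @)
  active: OK (boolean)

Result: VALID

VALID


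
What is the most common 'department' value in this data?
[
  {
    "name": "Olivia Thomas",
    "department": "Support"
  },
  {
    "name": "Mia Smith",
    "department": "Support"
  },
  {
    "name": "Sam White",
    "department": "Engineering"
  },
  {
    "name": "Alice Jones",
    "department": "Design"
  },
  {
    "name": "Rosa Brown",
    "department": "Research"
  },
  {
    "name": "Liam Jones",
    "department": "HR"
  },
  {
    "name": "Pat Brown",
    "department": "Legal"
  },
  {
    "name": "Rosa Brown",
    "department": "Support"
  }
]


Counting 'department' values across 8 records:

  Support: 3 ###
  Engineering: 1 #
  Design: 1 #
  Research: 1 #
  HR: 1 #
  Legal: 1 #

Most common: Support (3 times)

Support (3 times)


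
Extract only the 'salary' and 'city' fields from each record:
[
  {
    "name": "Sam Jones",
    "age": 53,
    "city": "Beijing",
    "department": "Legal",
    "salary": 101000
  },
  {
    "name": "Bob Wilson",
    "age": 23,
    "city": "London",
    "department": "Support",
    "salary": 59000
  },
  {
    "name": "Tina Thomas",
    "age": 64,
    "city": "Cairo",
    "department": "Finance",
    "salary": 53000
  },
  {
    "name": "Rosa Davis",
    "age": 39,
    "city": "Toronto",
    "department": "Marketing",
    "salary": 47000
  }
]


Original: 4 records with fields: name, age, city, department, salary
Keep: ['salary', 'city']
Drop: ['name', 'age', 'department']
Result: 4 records, 2 fields each

[
  {
    "salary": 101000,
    "city": "Beijing"
  },
  {
    "salary": 59000,
    "city": "London"
  },
  {
    "salary": 53000,
    "city": "Cairo"
  },
  {
    "salary": 47000,
    "city": "Toronto"
  }
]


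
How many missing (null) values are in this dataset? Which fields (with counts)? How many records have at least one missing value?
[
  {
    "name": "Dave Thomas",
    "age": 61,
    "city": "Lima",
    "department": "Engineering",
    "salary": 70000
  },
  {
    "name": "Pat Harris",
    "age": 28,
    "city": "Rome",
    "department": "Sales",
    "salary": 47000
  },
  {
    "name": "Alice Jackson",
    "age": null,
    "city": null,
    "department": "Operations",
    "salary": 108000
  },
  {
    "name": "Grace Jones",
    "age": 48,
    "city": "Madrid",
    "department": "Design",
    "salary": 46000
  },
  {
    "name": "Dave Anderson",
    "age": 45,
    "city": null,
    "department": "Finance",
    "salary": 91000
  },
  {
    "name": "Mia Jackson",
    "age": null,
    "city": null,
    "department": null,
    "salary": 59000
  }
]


Checking for missing (null) values in 6 records:

  Dave Thomas: complete
  Pat Harris: complete
  Alice Jackson: age, city
  Grace Jones: complete
  Dave Anderson: city
  Mia Jackson: age, city, department

Per field:
  name: 0 missing
  age: 2 missing
  city: 3 missing
  department: 1 missing
  salary: 0 missing

Total missing values: 6
Records with any missing: 3

6 missing values (age: 2, city: 3, department: 1); 3 incomplete records


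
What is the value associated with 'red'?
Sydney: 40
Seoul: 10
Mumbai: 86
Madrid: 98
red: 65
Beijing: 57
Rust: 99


Looking up key 'red'
Value: 65

65


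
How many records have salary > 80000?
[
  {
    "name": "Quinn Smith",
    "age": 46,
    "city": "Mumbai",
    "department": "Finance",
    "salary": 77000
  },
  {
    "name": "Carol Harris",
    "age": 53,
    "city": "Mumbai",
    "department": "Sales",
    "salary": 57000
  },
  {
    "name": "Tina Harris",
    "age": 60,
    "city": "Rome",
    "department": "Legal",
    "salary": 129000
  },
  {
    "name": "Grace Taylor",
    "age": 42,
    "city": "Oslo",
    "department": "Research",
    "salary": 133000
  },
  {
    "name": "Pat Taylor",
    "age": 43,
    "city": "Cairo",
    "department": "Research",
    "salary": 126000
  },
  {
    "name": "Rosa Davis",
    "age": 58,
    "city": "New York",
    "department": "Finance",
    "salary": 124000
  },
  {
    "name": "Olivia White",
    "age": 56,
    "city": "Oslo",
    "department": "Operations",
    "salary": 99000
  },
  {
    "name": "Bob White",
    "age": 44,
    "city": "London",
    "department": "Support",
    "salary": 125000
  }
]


Data: 8 records
Condition: salary > 80000

Checking each record:
  Quinn Smith: 77000
  Carol Harris: 57000
  Tina Harris: 129000 MATCH
  Grace Taylor: 133000 MATCH
  Pat Taylor: 126000 MATCH
  Rosa Davis: 124000 MATCH
  Olivia White: 99000 MATCH
  Bob White: 125000 MATCH

Count: 6

6


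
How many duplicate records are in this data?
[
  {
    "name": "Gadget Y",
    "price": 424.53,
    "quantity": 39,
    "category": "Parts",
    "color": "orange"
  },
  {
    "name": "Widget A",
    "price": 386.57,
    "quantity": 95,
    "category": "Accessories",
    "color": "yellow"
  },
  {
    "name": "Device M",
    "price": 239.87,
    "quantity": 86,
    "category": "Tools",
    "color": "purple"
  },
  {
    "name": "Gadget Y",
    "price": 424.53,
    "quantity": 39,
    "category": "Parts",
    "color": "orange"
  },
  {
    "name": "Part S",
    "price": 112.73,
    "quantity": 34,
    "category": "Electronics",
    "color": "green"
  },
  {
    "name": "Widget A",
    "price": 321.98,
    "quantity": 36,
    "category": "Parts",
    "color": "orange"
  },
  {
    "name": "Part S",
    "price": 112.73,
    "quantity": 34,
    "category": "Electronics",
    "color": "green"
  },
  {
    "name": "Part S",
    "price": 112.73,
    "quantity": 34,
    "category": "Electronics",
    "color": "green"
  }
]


Checking 8 records for duplicates:

  Row 1: Gadget Y ($424.53, qty 39)
  Row 2: Widget A ($386.57, qty 95)
  Row 3: Device M ($239.87, qty 86)
  Row 4: Gadget Y ($424.53, qty 39) <-- DUPLICATE
  Row 5: Part S ($112.73, qty 34)
  Row 6: Widget A ($321.98, qty 36)
  Row 7: Part S ($112.73, qty 34) <-- DUPLICATE
  Row 8: Part S ($112.73, qty 34) <-- DUPLICATE

Duplicates found: 3
Unique records: 5

3 duplicates, 5 unique


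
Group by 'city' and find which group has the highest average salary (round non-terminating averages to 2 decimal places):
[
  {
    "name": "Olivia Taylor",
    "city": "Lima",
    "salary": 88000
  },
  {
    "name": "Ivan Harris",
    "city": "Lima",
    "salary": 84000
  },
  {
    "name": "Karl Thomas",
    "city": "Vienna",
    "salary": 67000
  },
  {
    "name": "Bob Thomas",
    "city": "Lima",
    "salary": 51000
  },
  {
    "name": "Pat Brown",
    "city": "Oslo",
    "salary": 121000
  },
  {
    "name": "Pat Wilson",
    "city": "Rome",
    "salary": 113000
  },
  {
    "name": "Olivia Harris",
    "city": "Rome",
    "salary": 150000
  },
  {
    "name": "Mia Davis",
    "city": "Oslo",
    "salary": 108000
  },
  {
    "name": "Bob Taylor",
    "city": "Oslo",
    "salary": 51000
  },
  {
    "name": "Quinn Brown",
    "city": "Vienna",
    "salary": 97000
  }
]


Group by: city

Groups:
  Lima: 3 people, avg salary = 223000/3 ≈ $74333.33
  Oslo: 3 people, avg salary = 280000/3 ≈ $93333.33
  Rome: 2 people, avg salary = 263000/2 = $131500
  Vienna: 2 people, avg salary = 164000/2 = $82000

Highest average salary: Rome ($131500)

Rome ($131500)


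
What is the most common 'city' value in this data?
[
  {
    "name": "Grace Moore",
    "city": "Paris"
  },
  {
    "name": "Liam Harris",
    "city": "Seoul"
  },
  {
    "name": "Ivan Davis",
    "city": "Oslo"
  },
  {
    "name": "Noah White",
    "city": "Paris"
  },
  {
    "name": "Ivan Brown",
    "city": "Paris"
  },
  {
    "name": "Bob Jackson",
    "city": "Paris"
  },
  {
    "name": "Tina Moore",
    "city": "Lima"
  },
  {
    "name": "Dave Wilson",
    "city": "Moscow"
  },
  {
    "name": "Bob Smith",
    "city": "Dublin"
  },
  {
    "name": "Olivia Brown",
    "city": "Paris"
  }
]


Counting 'city' values across 10 records:

  Paris: 5 #####
  Seoul: 1 #
  Oslo: 1 #
  Lima: 1 #
  Moscow: 1 #
  Dublin: 1 #

Most common: Paris (5 times)

Paris (5 times)


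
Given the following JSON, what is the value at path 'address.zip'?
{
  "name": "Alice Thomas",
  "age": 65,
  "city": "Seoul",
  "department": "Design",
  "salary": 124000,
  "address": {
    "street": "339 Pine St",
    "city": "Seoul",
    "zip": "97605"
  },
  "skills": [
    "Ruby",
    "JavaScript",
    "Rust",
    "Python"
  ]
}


Query: address.zip
Path: address -> zip
Value: 97605

97605


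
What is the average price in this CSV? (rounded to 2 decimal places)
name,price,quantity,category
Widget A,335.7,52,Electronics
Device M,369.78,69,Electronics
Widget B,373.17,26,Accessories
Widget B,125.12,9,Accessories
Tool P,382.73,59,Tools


Computing average price:
Values: [335.7, 369.78, 373.17, 125.12, 382.73]
Sum = 1586.50
Count = 5
Average = 1586.50/5 = 317.30

317.30


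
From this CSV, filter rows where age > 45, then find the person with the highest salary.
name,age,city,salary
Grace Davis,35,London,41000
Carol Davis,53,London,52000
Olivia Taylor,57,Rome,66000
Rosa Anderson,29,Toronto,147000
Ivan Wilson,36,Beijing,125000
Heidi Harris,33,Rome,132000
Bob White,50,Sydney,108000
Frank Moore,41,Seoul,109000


Filter: age > 45
Sort by: salary (descending)

Filtered records (3):
  Bob White, age 50, salary $108000
  Olivia Taylor, age 57, salary $66000
  Carol Davis, age 53, salary $52000

Highest salary: Bob White ($108000)

Bob White


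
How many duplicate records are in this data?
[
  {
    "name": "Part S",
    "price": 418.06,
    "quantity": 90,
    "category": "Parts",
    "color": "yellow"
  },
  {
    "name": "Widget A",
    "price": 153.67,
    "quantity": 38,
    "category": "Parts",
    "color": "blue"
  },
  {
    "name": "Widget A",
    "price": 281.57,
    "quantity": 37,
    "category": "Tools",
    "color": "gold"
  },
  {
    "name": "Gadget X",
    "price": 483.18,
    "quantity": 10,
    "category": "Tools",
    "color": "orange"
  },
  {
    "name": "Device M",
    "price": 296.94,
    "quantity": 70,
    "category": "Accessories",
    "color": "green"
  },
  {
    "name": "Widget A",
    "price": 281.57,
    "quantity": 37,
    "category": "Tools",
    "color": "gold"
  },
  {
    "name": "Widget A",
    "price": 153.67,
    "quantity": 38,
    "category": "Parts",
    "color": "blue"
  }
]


Checking 7 records for duplicates:

  Row 1: Part S ($418.06, qty 90)
  Row 2: Widget A ($153.67, qty 38)
  Row 3: Widget A ($281.57, qty 37)
  Row 4: Gadget X ($483.18, qty 10)
  Row 5: Device M ($296.94, qty 70)
  Row 6: Widget A ($281.57, qty 37) <-- DUPLICATE
  Row 7: Widget A ($153.67, qty 38) <-- DUPLICATE

Duplicates found: 2
Unique records: 5

2 duplicates, 5 unique


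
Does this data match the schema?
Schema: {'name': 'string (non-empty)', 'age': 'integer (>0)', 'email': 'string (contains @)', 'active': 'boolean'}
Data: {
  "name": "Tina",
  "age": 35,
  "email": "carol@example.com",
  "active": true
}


Validating each field against schema:
  name: OK (non-empty string)
  age: OK (positive integer)
  email: OK (string with @)
  active: OK (boolean)

Result: VALID

VALID


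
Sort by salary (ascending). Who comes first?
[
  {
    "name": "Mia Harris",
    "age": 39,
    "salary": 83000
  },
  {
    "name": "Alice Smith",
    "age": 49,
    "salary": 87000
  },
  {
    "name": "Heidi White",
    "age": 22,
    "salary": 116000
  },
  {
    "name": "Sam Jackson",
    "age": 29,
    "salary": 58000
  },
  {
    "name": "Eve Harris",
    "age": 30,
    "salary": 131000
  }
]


Sort by: salary (ascending)

Sorted order:
  1. Sam Jackson (salary = 58000)
  2. Mia Harris (salary = 83000)
  3. Alice Smith (salary = 87000)
  4. Heidi White (salary = 116000)
  5. Eve Harris (salary = 131000)

First: Sam Jackson

Sam Jackson


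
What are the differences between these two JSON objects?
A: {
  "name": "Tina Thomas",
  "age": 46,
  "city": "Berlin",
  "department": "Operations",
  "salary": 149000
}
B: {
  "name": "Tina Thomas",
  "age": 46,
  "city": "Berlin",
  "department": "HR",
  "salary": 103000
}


Comparing each field (in key order):
  name: same
  age: same
  city: same
  department: DIFFERENT
  salary: DIFFERENT
Differences:
  department: Operations -> HR
  salary: 149000 -> 103000

2 field(s) changed

2 changes: department, salary


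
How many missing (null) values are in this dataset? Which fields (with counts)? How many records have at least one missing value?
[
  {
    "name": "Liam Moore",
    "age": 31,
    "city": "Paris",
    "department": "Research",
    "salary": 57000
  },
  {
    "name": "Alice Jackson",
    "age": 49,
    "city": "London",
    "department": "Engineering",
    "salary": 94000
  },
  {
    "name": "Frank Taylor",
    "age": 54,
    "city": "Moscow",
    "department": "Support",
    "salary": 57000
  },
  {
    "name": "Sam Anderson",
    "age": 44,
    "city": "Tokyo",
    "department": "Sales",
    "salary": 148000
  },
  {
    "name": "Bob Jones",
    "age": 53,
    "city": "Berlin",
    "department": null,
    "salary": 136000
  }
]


Checking for missing (null) values in 5 records:

  Liam Moore: complete
  Alice Jackson: complete
  Frank Taylor: complete
  Sam Anderson: complete
  Bob Jones: department

Per field:
  name: 0 missing
  age: 0 missing
  city: 0 missing
  department: 1 missing
  salary: 0 missing

Total missing values: 1
Records with any missing: 1

1 missing values (department: 1); 1 incomplete records


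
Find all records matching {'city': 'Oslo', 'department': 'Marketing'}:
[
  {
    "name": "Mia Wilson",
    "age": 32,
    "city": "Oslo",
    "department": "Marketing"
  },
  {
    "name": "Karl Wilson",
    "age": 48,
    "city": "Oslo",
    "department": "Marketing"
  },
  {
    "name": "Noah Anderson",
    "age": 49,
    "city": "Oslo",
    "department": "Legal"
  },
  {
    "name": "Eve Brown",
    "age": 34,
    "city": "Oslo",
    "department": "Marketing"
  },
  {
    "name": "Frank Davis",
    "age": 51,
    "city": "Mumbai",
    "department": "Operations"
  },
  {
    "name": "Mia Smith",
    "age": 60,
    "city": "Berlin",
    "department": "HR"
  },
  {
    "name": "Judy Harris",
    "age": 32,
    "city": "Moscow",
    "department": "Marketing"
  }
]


Search criteria: {'city': 'Oslo', 'department': 'Marketing'}

Checking 7 records:
  Mia Wilson: {city: Oslo, department: Marketing} <-- MATCH
  Karl Wilson: {city: Oslo, department: Marketing} <-- MATCH
  Noah Anderson: {city: Oslo, department: Legal}
  Eve Brown: {city: Oslo, department: Marketing} <-- MATCH
  Frank Davis: {city: Mumbai, department: Operations}
  Mia Smith: {city: Berlin, department: HR}
  Judy Harris: {city: Moscow, department: Marketing}

Matches: ["Mia Wilson", "Karl Wilson", "Eve Brown"]

["Mia Wilson", "Karl Wilson", "Eve Brown"]


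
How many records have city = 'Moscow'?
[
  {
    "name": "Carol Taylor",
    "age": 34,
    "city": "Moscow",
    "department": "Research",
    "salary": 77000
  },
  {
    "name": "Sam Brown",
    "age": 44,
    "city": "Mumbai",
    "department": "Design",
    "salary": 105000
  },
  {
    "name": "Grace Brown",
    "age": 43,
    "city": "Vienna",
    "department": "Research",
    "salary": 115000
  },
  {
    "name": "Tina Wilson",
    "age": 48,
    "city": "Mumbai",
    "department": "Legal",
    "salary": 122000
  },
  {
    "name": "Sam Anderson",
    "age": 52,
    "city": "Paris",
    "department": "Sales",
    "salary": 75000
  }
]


Data: 5 records
Condition: city = 'Moscow'

Checking each record:
  Carol Taylor: Moscow MATCH
  Sam Brown: Mumbai
  Grace Brown: Vienna
  Tina Wilson: Mumbai
  Sam Anderson: Paris

Count: 1

1


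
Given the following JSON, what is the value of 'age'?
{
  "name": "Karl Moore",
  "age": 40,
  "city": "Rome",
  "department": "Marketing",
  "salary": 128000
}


Looking up field 'age'
Value: 40

40


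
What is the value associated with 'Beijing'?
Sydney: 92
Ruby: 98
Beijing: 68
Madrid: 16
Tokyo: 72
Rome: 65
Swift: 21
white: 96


Looking up key 'Beijing'
Value: 68

68


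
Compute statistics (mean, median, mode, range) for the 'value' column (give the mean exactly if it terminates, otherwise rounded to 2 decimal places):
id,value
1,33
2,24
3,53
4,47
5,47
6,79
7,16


Data: [33, 24, 53, 47, 47, 79, 16]
Count: 7
Sum: 299
Mean: 299/7 ≈ 42.71 (rounded to 2 decimal places)
Sorted: [16, 24, 33, 47, 47, 53, 79]
Median: 47.0
Mode: 47 (2 times)
Range: 79 - 16 = 63
Min: 16, Max: 79

mean≈42.71, median=47.0, mode=47, range=63


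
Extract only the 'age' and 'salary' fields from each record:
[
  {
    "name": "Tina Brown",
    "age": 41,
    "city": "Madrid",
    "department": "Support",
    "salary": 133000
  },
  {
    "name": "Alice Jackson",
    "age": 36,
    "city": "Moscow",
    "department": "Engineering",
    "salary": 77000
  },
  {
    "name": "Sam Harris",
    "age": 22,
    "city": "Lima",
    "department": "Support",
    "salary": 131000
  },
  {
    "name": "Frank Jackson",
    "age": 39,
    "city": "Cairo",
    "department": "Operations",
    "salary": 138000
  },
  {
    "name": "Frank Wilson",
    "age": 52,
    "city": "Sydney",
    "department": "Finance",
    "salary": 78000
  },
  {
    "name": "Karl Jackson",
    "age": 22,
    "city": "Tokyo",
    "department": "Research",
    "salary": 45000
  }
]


Original: 6 records with fields: name, age, city, department, salary
Keep: ['age', 'salary']
Drop: ['name', 'city', 'department']
Result: 6 records, 2 fields each

[
  {
    "age": 41,
    "salary": 133000
  },
  {
    "age": 36,
    "salary": 77000
  },
  {
    "age": 22,
    "salary": 131000
  },
  {
    "age": 39,
    "salary": 138000
  },
  {
    "age": 52,
    "salary": 78000
  },
  {
    "age": 22,
    "salary": 45000
  }
]


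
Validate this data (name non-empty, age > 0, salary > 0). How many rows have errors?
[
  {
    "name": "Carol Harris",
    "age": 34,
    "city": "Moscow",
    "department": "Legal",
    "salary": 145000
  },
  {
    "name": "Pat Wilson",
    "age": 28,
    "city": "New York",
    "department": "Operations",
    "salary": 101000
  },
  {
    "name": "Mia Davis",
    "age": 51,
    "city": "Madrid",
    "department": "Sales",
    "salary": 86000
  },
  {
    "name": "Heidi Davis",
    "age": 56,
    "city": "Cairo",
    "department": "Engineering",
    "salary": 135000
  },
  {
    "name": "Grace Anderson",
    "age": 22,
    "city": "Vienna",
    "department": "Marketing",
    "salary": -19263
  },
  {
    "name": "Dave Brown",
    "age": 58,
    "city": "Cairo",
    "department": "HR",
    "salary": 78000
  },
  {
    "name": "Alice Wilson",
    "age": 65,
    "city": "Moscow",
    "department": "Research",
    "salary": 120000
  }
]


Validating 7 records:
Rules: name non-empty, age > 0, salary > 0

  Row 1 (Carol Harris): OK
  Row 2 (Pat Wilson): OK
  Row 3 (Mia Davis): OK
  Row 4 (Heidi Davis): OK
  Row 5 (Grace Anderson): negative salary: -19263
  Row 6 (Dave Brown): OK
  Row 7 (Alice Wilson): OK

Total errors: 1

1 errors


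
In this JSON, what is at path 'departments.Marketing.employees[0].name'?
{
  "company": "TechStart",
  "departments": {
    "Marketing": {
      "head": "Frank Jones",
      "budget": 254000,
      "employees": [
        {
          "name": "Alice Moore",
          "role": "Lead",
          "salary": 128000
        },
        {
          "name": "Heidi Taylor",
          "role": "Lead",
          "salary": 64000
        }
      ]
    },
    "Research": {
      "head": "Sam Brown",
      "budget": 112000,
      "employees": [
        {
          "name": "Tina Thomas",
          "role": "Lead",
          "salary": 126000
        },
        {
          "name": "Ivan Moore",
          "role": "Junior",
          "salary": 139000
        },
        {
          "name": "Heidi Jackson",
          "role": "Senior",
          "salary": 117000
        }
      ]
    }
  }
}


Path: departments.Marketing.employees[0].name

Navigate:
  -> departments
  -> Marketing
  -> employees[0].name = 'Alice Moore'

Alice Moore


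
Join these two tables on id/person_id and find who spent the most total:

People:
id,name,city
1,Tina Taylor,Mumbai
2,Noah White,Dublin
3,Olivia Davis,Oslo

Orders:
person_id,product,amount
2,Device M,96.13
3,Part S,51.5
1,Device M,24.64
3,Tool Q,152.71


Join on: people.id = orders.person_id

Joined rows:
  Noah White (Dublin) bought Device M for $96.13
  Olivia Davis (Oslo) bought Part S for $51.5
  Tina Taylor (Mumbai) bought Device M for $24.64
  Olivia Davis (Oslo) bought Tool Q for $152.71

Total per person:
  Olivia Davis: $204.21
  Noah White: $96.13
  Tina Taylor: $24.64

Top spender: Olivia Davis ($204.21)

Olivia Davis ($204.21)


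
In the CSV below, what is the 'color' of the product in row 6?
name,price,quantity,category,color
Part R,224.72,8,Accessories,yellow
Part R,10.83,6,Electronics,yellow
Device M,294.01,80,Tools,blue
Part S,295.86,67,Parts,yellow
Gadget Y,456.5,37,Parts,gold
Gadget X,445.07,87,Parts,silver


Query: Row 6 ('Gadget X'), column 'color'
Value: silver

silver


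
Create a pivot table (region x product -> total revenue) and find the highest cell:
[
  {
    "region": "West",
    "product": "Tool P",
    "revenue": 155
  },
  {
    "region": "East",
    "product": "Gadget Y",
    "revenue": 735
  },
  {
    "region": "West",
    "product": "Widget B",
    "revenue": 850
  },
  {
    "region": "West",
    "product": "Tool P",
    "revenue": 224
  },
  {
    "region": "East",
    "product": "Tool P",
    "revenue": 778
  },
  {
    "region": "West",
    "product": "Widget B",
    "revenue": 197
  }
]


Pivot: region (rows) x product (columns) -> total revenue

     Gadget Y      Tool P        Widget B    
East           735           778             0  
West             0           379          1047  

Highest: West / Widget B = $1047

West / Widget B = $1047


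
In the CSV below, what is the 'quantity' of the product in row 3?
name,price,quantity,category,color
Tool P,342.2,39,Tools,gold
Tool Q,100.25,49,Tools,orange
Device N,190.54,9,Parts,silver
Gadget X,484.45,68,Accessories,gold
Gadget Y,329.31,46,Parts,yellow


Query: Row 3 ('Device N'), column 'quantity'
Value: 9

9


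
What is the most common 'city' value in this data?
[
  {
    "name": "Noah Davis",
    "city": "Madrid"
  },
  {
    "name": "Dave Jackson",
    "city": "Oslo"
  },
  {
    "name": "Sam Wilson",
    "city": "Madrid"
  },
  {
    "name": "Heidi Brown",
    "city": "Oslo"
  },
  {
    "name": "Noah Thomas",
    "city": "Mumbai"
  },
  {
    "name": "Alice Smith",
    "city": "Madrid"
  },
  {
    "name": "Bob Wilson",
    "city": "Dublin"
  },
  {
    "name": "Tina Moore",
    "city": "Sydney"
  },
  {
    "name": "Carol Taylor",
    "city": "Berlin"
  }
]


Counting 'city' values across 9 records:

  Madrid: 3 ###
  Oslo: 2 ##
  Mumbai: 1 #
  Dublin: 1 #
  Sydney: 1 #
  Berlin: 1 #

Most common: Madrid (3 times)

Madrid (3 times)


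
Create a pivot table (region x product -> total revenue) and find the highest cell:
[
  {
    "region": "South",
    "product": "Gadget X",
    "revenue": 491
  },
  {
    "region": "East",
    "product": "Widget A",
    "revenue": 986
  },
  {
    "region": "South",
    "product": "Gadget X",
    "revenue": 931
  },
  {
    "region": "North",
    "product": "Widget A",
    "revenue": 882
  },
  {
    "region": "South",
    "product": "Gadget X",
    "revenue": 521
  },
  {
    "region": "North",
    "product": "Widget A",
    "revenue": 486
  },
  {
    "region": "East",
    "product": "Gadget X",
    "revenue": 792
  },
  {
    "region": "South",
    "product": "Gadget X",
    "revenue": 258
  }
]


Pivot: region (rows) x product (columns) -> total revenue

     Gadget X      Widget A    
East           792           986  
North            0          1368  
South         2201             0  

Highest: South / Gadget X = $2201

South / Gadget X = $2201


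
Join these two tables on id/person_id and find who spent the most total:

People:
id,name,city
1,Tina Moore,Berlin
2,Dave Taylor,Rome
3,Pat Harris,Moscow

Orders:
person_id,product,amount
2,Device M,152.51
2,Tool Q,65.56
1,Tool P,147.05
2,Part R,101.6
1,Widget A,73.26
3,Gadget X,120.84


Join on: people.id = orders.person_id

Joined rows:
  Dave Taylor (Rome) bought Device M for $152.51
  Dave Taylor (Rome) bought Tool Q for $65.56
  Tina Moore (Berlin) bought Tool P for $147.05
  Dave Taylor (Rome) bought Part R for $101.6
  Tina Moore (Berlin) bought Widget A for $73.26
  Pat Harris (Moscow) bought Gadget X for $120.84

Total per person:
  Dave Taylor: $319.67
  Tina Moore: $220.31
  Pat Harris: $120.84

Top spender: Dave Taylor ($319.67)

Dave Taylor ($319.67)


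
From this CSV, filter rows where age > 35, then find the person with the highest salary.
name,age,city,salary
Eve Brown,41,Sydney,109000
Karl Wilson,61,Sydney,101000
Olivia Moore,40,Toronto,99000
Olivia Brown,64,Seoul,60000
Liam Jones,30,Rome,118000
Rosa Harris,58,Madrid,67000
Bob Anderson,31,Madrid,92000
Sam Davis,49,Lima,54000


Filter: age > 35
Sort by: salary (descending)

Filtered records (6):
  Eve Brown, age 41, salary $109000
  Karl Wilson, age 61, salary $101000
  Olivia Moore, age 40, salary $99000
  Rosa Harris, age 58, salary $67000
  Olivia Brown, age 64, salary $60000
  Sam Davis, age 49, salary $54000

Highest salary: Eve Brown ($109000)

Eve Brown


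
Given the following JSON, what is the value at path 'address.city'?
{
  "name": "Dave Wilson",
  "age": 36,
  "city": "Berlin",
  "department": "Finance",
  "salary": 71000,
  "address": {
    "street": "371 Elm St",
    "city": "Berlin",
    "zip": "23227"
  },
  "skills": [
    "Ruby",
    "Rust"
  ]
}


Query: address.city
Path: address -> city
Value: Berlin

Berlin


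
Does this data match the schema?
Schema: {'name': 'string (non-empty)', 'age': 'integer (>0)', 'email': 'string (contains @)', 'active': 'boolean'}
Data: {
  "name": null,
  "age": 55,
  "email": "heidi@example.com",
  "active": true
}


Validating each field against schema:
  name: FAIL (null is not a string)
  age: OK (positive integer)
  email: OK (string with @)
  active: OK (boolean)

Result: INVALID (1 error: name)

INVALID (1 error: name)


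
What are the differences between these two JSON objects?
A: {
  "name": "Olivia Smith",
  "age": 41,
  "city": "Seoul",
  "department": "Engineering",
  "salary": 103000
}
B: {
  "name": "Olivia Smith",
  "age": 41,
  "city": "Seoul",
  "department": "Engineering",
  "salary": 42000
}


Comparing each field (in key order):
  name: same
  age: same
  city: same
  department: same
  salary: DIFFERENT
Differences:
  salary: 103000 -> 42000

1 field(s) changed

1 change: salary


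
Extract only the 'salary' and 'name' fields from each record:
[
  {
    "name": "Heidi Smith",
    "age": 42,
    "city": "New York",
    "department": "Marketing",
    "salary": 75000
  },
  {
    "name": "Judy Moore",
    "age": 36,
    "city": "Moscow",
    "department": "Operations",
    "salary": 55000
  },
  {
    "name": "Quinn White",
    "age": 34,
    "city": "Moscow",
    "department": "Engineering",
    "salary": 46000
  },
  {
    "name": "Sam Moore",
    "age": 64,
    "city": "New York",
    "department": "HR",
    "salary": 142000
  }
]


Original: 4 records with fields: name, age, city, department, salary
Keep: ['salary', 'name']
Drop: ['age', 'city', 'department']
Result: 4 records, 2 fields each

[
  {
    "salary": 75000,
    "name": "Heidi Smith"
  },
  {
    "salary": 55000,
    "name": "Judy Moore"
  },
  {
    "salary": 46000,
    "name": "Quinn White"
  },
  {
    "salary": 142000,
    "name": "Sam Moore"
  }
]


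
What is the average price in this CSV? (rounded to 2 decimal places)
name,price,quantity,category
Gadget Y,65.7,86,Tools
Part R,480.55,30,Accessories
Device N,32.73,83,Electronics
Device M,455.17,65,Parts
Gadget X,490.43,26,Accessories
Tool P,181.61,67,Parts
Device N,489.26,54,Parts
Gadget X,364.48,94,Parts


Computing average price:
Values: [65.7, 480.55, 32.73, 455.17, 490.43, 181.61, 489.26, 364.48]
Sum = 2559.93
Count = 8
Average = 2559.93/8 = 319.99125 exactly -> 319.99 (rounded half-up to 2 decimal places)

319.99


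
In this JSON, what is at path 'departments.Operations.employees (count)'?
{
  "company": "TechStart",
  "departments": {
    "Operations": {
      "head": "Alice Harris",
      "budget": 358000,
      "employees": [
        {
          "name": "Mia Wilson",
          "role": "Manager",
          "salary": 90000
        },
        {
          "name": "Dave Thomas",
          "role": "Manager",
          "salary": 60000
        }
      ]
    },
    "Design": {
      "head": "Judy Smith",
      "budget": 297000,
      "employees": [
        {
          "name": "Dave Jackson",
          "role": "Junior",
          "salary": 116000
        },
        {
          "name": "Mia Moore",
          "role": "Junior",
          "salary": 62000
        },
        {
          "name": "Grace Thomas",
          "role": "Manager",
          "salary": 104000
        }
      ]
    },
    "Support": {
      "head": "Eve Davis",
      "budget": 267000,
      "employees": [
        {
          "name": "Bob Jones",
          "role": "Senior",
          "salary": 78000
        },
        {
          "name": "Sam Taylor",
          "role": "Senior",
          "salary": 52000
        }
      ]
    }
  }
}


Path: departments.Operations.employees (count)

Navigate:
  -> departments
  -> Operations
  -> employees (array, length 2)

2


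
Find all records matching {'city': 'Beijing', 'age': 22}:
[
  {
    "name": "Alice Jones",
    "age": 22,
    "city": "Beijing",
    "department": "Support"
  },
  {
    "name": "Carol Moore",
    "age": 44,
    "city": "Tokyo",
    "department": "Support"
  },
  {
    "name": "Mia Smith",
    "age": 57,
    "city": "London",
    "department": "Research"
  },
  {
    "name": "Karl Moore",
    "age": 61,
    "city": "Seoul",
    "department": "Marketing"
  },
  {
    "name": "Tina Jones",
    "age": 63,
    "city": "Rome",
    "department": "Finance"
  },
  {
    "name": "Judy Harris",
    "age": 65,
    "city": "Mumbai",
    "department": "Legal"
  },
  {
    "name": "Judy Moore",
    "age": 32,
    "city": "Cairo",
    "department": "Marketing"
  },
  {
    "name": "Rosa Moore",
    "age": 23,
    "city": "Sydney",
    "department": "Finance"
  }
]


Search criteria: {'city': 'Beijing', 'age': 22}

Checking 8 records:
  Alice Jones: {city: Beijing, age: 22} <-- MATCH
  Carol Moore: {city: Tokyo, age: 44}
  Mia Smith: {city: London, age: 57}
  Karl Moore: {city: Seoul, age: 61}
  Tina Jones: {city: Rome, age: 63}
  Judy Harris: {city: Mumbai, age: 65}
  Judy Moore: {city: Cairo, age: 32}
  Rosa Moore: {city: Sydney, age: 23}

Matches: ["Alice Jones"]

["Alice Jones"]


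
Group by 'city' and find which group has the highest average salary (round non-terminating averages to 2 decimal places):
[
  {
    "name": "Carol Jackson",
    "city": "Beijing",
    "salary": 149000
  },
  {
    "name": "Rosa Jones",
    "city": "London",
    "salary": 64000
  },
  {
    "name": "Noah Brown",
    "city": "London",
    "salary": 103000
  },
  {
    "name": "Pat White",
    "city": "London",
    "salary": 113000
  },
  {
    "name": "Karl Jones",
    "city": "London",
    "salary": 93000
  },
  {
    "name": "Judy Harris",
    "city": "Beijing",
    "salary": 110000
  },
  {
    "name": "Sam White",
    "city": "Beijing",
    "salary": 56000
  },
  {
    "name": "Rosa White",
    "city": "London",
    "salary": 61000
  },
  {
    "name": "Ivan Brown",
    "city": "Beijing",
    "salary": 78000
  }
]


Group by: city

Groups:
  Beijing: 4 people, avg salary = 393000/4 = $98250
  London: 5 people, avg salary = 434000/5 = $86800

Highest average salary: Beijing ($98250)

Beijing ($98250)


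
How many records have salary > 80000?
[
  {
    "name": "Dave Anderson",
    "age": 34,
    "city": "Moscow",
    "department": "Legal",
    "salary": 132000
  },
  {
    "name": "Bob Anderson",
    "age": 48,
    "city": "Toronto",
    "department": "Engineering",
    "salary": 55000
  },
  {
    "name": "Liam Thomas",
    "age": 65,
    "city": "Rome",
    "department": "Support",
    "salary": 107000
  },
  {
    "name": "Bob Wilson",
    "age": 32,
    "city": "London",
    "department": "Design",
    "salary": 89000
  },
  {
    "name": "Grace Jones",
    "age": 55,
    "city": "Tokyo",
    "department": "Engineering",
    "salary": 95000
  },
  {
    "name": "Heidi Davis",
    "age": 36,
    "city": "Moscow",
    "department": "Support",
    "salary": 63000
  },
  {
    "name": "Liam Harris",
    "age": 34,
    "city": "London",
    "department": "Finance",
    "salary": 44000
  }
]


Data: 7 records
Condition: salary > 80000

Checking each record:
  Dave Anderson: 132000 MATCH
  Bob Anderson: 55000
  Liam Thomas: 107000 MATCH
  Bob Wilson: 89000 MATCH
  Grace Jones: 95000 MATCH
  Heidi Davis: 63000
  Liam Harris: 44000

Count: 4

4


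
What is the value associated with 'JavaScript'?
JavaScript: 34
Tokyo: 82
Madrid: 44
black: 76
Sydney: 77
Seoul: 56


Looking up key 'JavaScript'
Value: 34

34


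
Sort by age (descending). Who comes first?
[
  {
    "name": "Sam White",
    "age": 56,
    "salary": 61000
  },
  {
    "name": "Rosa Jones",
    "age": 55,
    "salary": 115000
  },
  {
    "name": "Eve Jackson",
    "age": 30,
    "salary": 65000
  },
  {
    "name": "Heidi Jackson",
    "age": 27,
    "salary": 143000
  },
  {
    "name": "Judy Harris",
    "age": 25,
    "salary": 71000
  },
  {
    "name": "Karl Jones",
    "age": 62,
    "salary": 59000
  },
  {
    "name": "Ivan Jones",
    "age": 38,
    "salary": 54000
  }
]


Sort by: age (descending)

Sorted order:
  1. Karl Jones (age = 62)
  2. Sam White (age = 56)
  3. Rosa Jones (age = 55)
  4. Ivan Jones (age = 38)
  5. Eve Jackson (age = 30)
  6. Heidi Jackson (age = 27)
  7. Judy Harris (age = 25)

First: Karl Jones

Karl Jones


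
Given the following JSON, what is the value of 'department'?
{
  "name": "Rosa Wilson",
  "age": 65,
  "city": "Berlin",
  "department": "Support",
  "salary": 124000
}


Looking up field 'department'
Value: Support

Support


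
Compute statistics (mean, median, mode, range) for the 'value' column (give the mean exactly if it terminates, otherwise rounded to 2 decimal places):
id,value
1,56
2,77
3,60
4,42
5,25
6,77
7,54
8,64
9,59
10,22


Data: [56, 77, 60, 42, 25, 77, 54, 64, 59, 22]
Count: 10
Sum: 536
Mean: 536/10 = 53.6
Sorted: [22, 25, 42, 54, 56, 59, 60, 64, 77, 77]
Median: 57.5
Mode: 77 (2 times)
Range: 77 - 22 = 55
Min: 22, Max: 77

mean=53.6, median=57.5, mode=77, range=55


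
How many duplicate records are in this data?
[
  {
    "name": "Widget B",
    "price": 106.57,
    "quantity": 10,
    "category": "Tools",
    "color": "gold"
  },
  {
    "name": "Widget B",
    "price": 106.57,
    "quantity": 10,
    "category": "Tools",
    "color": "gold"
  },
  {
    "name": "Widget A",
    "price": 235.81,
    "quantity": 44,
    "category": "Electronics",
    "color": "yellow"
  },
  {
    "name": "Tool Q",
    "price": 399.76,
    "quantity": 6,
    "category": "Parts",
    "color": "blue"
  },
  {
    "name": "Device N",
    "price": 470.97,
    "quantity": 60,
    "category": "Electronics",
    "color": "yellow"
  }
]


Checking 5 records for duplicates:

  Row 1: Widget B ($106.57, qty 10)
  Row 2: Widget B ($106.57, qty 10) <-- DUPLICATE
  Row 3: Widget A ($235.81, qty 44)
  Row 4: Tool Q ($399.76, qty 6)
  Row 5: Device N ($470.97, qty 60)

Duplicates found: 1
Unique records: 4

1 duplicates, 4 unique


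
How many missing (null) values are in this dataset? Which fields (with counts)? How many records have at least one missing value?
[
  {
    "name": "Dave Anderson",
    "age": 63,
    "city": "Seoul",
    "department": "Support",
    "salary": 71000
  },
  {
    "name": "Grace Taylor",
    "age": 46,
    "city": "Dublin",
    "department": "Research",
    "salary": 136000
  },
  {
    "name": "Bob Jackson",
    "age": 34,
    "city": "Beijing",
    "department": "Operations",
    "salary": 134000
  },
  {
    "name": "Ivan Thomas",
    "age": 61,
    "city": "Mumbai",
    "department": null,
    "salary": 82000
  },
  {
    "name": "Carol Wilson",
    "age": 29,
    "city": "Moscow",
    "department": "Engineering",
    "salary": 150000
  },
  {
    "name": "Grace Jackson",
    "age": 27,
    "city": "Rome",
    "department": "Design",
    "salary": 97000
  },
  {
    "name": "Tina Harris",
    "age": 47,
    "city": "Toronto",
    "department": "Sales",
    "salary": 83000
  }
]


Checking for missing (null) values in 7 records:

  Dave Anderson: complete
  Grace Taylor: complete
  Bob Jackson: complete
  Ivan Thomas: department
  Carol Wilson: complete
  Grace Jackson: complete
  Tina Harris: complete

Per field:
  name: 0 missing
  age: 0 missing
  city: 0 missing
  department: 1 missing
  salary: 0 missing

Total missing values: 1
Records with any missing: 1

1 missing values (department: 1); 1 incomplete records


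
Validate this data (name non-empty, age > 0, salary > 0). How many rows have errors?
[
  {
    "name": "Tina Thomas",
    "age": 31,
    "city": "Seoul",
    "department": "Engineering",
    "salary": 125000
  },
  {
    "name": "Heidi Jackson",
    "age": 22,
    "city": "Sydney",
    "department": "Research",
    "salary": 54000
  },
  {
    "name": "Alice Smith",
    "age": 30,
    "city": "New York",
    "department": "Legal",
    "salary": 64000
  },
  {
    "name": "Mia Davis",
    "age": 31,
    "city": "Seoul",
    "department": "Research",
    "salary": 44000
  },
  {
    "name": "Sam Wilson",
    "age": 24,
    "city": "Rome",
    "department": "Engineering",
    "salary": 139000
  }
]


Validating 5 records:
Rules: name non-empty, age > 0, salary > 0

  Row 1 (Tina Thomas): OK
  Row 2 (Heidi Jackson): OK
  Row 3 (Alice Smith): OK
  Row 4 (Mia Davis): OK
  Row 5 (Sam Wilson): OK

Total errors: 0

0 errors
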